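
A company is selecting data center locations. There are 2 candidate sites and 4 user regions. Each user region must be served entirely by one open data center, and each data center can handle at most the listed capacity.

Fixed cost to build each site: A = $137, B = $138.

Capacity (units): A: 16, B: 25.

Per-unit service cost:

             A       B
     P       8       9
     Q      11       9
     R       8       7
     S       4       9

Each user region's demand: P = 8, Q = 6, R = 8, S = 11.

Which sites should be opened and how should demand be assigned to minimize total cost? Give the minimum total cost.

Open {A, B}: P→B 9·8=72, Q→B 9·6=54, R→B 7·8=56, S→A 4·11=44.
Loads: A carries 11/16, B carries 22/25. Service 226; fixed 275; total 501.
Next best feasible plan costs 548.

Minimum total cost: 501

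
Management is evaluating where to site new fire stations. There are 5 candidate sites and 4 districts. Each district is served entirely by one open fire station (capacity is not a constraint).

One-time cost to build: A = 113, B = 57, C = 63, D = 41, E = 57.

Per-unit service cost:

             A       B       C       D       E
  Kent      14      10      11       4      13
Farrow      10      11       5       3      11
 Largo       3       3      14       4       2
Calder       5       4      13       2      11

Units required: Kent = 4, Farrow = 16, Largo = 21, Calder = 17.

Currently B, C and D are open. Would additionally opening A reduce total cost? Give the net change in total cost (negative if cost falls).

No — net change +113 (cost rises by 113).

Current service cost with {B, C, D}: 161.
Adding A: each district re-picks its cheapest; new service cost 161, saving 0.
Extra fixed cost: 113. Net change = 113 − 0 = 113.
(Totals: 322 → 435.)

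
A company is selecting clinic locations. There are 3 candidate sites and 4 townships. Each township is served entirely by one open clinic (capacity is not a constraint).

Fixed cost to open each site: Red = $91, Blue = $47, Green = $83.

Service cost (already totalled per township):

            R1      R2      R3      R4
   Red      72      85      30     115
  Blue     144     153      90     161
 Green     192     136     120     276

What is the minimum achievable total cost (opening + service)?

For any fixed open set, each township goes to its cheapest open site; total = fixed + service.
{Red}: R1→Red 72, R2→Red 85, R3→Red 30, R4→Red 115. Service 302; fixed 91; total 393.
{Red, Blue}: R1→Red 72, R2→Red 85, R3→Red 30, R4→Red 115. Service 302; fixed 138; total 440.
{Red, Green}: service 302 + fixed 174 = 476
{Red, Blue, Green}: R1→Red 72, R2→Red 85, R3→Red 30, R4→Red 115. Service 302; fixed 221; total 523.
No other subset beats 393.

Minimum total cost: 393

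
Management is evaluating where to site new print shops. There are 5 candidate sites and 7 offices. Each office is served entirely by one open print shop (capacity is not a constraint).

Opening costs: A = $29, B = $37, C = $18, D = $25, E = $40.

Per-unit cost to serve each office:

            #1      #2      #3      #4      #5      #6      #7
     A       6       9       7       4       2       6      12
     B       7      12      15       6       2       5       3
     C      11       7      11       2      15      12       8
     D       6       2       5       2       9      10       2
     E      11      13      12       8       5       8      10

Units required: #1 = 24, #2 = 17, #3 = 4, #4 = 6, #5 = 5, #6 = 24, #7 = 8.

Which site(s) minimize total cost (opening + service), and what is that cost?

Open B and D; minimum total cost 418.

For any fixed open set, each office goes to its cheapest open site; total = fixed + service.
{B, D}: #1→D 6·24=144, #2→D 2·17=34, #3→D 5·4=20, #4→D 2·6=12, #5→B 2·5=10, #6→B 5·24=120, #7→D 2·8=16. Service 356; fixed 62; total 418.
{A, D}: #1→A 6·24=144, #2→D 2·17=34, #3→D 5·4=20, #4→D 2·6=12, #5→A 2·5=10, #6→A 6·24=144, #7→D 2·8=16. Service 380; fixed 54; total 434.
{B, C, D}: service 356 + fixed 80 = 436
{A, B, C, D, E}: service 356 + fixed 149 = 505
No other subset beats 418.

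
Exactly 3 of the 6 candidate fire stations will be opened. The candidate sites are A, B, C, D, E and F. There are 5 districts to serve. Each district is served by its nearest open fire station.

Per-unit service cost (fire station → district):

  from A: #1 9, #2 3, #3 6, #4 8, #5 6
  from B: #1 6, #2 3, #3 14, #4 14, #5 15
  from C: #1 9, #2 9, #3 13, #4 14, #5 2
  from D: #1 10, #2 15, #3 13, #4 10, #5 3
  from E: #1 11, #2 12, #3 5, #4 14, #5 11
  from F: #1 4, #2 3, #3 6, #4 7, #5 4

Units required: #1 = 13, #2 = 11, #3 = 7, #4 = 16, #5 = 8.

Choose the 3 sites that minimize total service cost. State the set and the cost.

Choose C, E and F; total service cost 248.

With exactly 3 open, each district uses its cheapest among the chosen.
{C, E, F}: #1→F 4·13=52, #2→F 3·11=33, #3→E 5·7=35, #4→F 7·16=112, #5→C 2·8=16. Service cost 248.
{A, C, F}: service cost 255
{B, C, F}: service cost 255
Among all 20 size-3 choices, {C, E, F} is lowest.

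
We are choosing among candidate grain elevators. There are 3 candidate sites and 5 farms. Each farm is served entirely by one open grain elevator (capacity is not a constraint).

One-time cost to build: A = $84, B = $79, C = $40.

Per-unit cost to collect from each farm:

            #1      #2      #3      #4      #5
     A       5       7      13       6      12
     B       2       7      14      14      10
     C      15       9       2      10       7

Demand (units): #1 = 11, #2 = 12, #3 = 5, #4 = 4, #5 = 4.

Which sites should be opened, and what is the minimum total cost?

Open B and C; minimum total cost 303.

For any fixed open set, each farm goes to its cheapest open site; total = fixed + service.
{B, C}: #1→B 2·11=22, #2→B 7·12=84, #3→C 2·5=10, #4→C 10·4=40, #5→C 7·4=28. Service 184; fixed 119; total 303.
{A, C}: service 201 + fixed 124 = 325
{B}: #1→B 2·11=22, #2→B 7·12=84, #3→B 14·5=70, #4→B 14·4=56, #5→B 10·4=40. Service 272; fixed 79; total 351.
{A, B, C}: service 168 + fixed 203 = 371
No other subset beats 303.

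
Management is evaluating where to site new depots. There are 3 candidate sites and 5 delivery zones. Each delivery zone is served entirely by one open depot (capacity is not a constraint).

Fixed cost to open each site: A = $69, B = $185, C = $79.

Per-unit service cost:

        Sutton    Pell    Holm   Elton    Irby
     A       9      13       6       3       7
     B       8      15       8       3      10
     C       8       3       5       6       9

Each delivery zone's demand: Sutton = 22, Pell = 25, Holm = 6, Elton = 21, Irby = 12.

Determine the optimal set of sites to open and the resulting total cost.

Open A and C; minimum total cost 576.

For any fixed open set, each delivery zone goes to its cheapest open site; total = fixed + service.
{A, C}: Sutton→C 8·22=176, Pell→C 3·25=75, Holm→C 5·6=30, Elton→A 3·21=63, Irby→A 7·12=84. Service 428; fixed 148; total 576.
{C}: service 515 + fixed 79 = 594
{B, C}: service 452 + fixed 264 = 716
{A, B, C}: Sutton→B 8·22=176, Pell→C 3·25=75, Holm→C 5·6=30, Elton→A 3·21=63, Irby→A 7·12=84. Service 428; fixed 333; total 761.
No other subset beats 576.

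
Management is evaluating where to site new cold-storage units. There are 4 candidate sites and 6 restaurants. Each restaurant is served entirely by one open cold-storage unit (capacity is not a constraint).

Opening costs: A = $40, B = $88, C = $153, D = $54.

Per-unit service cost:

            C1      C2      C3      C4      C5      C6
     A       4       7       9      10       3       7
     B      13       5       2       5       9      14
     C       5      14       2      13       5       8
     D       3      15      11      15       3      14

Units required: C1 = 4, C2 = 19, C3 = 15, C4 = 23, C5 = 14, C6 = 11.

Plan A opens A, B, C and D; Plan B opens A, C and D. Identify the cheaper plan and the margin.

Plan A is cheaper by 65.

Plan A: {A, B, C, D}: C1→D 3·4=12, C2→B 5·19=95, C3→B 2·15=30, C4→B 5·23=115, C5→A 3·14=42, C6→A 7·11=77. Service 371; fixed 335; total 706.
Plan B: {A, C, D}: C1→D 3·4=12, C2→A 7·19=133, C3→C 2·15=30, C4→A 10·23=230, C5→A 3·14=42, C6→A 7·11=77. Service 524; fixed 247; total 771.
Difference: |706 − 771| = 65.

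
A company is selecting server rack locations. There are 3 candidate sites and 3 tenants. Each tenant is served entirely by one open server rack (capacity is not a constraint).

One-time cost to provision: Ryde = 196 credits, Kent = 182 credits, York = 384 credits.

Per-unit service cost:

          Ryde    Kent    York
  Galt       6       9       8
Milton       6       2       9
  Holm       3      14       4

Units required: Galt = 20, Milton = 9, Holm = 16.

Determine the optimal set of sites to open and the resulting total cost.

For any fixed open set, each tenant goes to its cheapest open site; total = fixed + service.
{Ryde}: Galt→Ryde 6·20=120, Milton→Ryde 6·9=54, Holm→Ryde 3·16=48. Service 222; fixed 196; total 418.
{Ryde, Kent}: service 186 + fixed 378 = 564
{Kent}: Galt→Kent 9·20=180, Milton→Kent 2·9=18, Holm→Kent 14·16=224. Service 422; fixed 182; total 604.
{Ryde, Kent, York}: service 186 + fixed 762 = 948
(All 7 nonempty subsets were checked; Ryde only is lowest.)

Open Ryde only; minimum total cost 418.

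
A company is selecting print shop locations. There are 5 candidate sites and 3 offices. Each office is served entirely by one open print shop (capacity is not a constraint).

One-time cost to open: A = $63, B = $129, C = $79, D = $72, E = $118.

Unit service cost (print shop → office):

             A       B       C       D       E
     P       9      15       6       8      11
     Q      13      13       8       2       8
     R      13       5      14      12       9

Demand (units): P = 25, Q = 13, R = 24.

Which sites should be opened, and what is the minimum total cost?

Open B and D; minimum total cost 547.

For any fixed open set, each office goes to its cheapest open site; total = fixed + service.
{B, D}: P→D 8·25=200, Q→D 2·13=26, R→B 5·24=120. Service 346; fixed 201; total 547.
{B, C, D}: P→C 6·25=150, Q→D 2·13=26, R→B 5·24=120. Service 296; fixed 280; total 576.
{B, C}: P→C 6·25=150, Q→C 8·13=104, R→B 5·24=120. Service 374; fixed 208; total 582.
{A, B, C, D, E}: service 296 + fixed 461 = 757
No other subset beats 547.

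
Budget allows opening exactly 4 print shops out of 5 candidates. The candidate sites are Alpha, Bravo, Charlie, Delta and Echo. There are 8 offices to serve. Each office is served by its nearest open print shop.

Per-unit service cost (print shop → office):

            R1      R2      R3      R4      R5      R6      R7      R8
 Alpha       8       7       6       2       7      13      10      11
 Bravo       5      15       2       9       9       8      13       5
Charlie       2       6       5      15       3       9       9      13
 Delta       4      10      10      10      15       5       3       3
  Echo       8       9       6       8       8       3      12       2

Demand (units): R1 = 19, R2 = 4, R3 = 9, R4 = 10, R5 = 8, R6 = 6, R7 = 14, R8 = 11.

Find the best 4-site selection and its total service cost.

With exactly 4 open, each office uses its cheapest among the chosen.
{Alpha, Bravo, Charlie, Delta}: R1→Charlie 2·19=38, R2→Charlie 6·4=24, R3→Bravo 2·9=18, R4→Alpha 2·10=20, R5→Charlie 3·8=24, R6→Delta 5·6=30, R7→Delta 3·14=42, R8→Delta 3·11=33. Service cost 229.
{Alpha, Charlie, Delta, Echo}: service cost 233
{Bravo, Charlie, Delta, Echo}: service cost 266
Among all 5 size-4 choices, {Alpha, Bravo, Charlie, Delta} is lowest.

Choose Alpha, Bravo, Charlie and Delta; total service cost 229.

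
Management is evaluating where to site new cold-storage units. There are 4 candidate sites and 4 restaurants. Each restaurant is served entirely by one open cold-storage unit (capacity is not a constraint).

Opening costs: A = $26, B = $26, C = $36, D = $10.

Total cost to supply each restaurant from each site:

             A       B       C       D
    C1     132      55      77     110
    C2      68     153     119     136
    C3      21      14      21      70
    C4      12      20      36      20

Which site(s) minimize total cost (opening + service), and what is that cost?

Open A and B; minimum total cost 201.

For any fixed open set, each restaurant goes to its cheapest open site; total = fixed + service.
{A, B}: C1→B 55, C2→A 68, C3→B 14, C4→A 12. Service 149; fixed 52; total 201.
{A, B, D}: service 149 + fixed 62 = 211
{A, B, C}: service 149 + fixed 88 = 237
{A, B, C, D}: C1→B 55, C2→A 68, C3→B 14, C4→A 12. Service 149; fixed 98; total 247.
No other subset beats 201.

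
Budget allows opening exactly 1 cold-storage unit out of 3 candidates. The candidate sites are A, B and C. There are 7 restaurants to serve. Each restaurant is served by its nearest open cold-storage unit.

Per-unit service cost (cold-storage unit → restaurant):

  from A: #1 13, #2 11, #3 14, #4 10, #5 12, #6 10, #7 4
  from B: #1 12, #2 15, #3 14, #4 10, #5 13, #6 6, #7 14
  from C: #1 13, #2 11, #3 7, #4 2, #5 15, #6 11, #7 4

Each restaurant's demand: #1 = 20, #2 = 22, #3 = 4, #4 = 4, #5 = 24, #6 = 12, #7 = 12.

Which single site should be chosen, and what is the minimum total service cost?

With exactly 1 open, each restaurant uses its cheapest among the chosen.
{A}: #1→A 13·20=260, #2→A 11·22=242, #3→A 14·4=56, #4→A 10·4=40, #5→A 12·24=288, #6→A 10·12=120, #7→A 4·12=48. Service cost 1054.
{C}: service cost 1078
{B}: service cost 1218
Among all 3 size-1 choices, {A} is lowest.

Choose A only; total service cost 1054.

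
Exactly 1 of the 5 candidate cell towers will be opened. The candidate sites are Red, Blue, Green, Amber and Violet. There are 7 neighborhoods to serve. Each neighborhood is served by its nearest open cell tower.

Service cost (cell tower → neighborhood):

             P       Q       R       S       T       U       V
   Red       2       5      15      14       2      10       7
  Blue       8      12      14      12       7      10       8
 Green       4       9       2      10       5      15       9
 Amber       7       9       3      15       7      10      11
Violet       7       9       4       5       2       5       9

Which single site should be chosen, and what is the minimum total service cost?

Choose Violet only; total service cost 41.

With exactly 1 open, each neighborhood uses its cheapest among the chosen.
{Violet}: P→Violet 7, Q→Violet 9, R→Violet 4, S→Violet 5, T→Violet 2, U→Violet 5, V→Violet 9. Service cost 41.
{Green}: service cost 54
{Red}: service cost 55
Among all 5 size-1 choices, {Violet} is lowest.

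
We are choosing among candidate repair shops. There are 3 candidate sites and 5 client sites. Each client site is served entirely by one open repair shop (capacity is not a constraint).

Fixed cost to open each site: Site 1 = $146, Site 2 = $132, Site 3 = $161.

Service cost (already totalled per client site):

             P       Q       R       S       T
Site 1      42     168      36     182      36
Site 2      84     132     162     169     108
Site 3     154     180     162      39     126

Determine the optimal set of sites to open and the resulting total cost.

For any fixed open set, each client site goes to its cheapest open site; total = fixed + service.
{Site 1}: P→Site 1 42, Q→Site 1 168, R→Site 1 36, S→Site 1 182, T→Site 1 36. Service 464; fixed 146; total 610.
{Site 1, Site 3}: P→Site 1 42, Q→Site 1 168, R→Site 1 36, S→Site 3 39, T→Site 1 36. Service 321; fixed 307; total 628.
{Site 1, Site 2}: service 415 + fixed 278 = 693
{Site 1, Site 2, Site 3}: P→Site 1 42, Q→Site 2 132, R→Site 1 36, S→Site 3 39, T→Site 1 36. Service 285; fixed 439; total 724.
(All 7 nonempty subsets were checked; Site 1 only is lowest.)

Open Site 1 only; minimum total cost 610.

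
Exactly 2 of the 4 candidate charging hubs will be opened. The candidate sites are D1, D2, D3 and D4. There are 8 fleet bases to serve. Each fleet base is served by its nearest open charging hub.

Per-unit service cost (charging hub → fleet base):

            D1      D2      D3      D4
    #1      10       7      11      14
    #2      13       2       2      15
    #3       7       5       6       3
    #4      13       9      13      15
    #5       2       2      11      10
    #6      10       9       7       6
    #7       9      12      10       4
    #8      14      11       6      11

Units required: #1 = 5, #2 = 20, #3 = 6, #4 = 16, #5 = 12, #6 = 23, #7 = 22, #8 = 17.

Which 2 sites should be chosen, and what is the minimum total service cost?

Choose D2 and D4; total service cost 674.

With exactly 2 open, each fleet base uses its cheapest among the chosen.
{D2, D4}: #1→D2 7·5=35, #2→D2 2·20=40, #3→D4 3·6=18, #4→D2 9·16=144, #5→D2 2·12=24, #6→D4 6·23=138, #7→D4 4·22=88, #8→D2 11·17=187. Service cost 674.
{D2, D3}: service cost 756
{D3, D4}: service cost 769
Among all 6 size-2 choices, {D2, D4} is lowest.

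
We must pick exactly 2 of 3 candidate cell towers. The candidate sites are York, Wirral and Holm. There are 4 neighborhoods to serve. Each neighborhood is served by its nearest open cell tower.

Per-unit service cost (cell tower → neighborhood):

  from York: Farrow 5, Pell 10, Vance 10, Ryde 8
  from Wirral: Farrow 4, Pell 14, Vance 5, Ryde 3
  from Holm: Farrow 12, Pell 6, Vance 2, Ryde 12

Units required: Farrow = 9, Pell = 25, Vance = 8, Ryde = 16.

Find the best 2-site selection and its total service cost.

Choose Wirral and Holm; total service cost 250.

With exactly 2 open, each neighborhood uses its cheapest among the chosen.
{Wirral, Holm}: Farrow→Wirral 4·9=36, Pell→Holm 6·25=150, Vance→Holm 2·8=16, Ryde→Wirral 3·16=48. Service cost 250.
{York, Holm}: service cost 339
{York, Wirral}: service cost 374
Among all 3 size-2 choices, {Wirral, Holm} is lowest.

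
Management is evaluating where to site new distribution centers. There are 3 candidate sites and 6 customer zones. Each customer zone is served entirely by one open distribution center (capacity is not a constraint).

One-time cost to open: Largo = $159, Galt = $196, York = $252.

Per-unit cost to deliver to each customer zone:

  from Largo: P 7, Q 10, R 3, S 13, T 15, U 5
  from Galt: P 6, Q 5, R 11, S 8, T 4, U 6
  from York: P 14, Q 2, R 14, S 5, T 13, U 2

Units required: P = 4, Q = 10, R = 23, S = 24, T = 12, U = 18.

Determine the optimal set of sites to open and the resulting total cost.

Open Largo and Galt; minimum total cost 828.

For any fixed open set, each customer zone goes to its cheapest open site; total = fixed + service.
{Largo, Galt}: P→Galt 6·4=24, Q→Galt 5·10=50, R→Largo 3·23=69, S→Galt 8·24=192, T→Galt 4·12=48, U→Largo 5·18=90. Service 473; fixed 355; total 828.
{Largo, York}: P→Largo 7·4=28, Q→York 2·10=20, R→Largo 3·23=69, S→York 5·24=120, T→York 13·12=156, U→York 2·18=36. Service 429; fixed 411; total 840.
{Galt}: service 675 + fixed 196 = 871
{Largo, Galt, York}: P→Galt 6·4=24, Q→York 2·10=20, R→Largo 3·23=69, S→York 5·24=120, T→Galt 4·12=48, U→York 2·18=36. Service 317; fixed 607; total 924.
No other subset beats 828.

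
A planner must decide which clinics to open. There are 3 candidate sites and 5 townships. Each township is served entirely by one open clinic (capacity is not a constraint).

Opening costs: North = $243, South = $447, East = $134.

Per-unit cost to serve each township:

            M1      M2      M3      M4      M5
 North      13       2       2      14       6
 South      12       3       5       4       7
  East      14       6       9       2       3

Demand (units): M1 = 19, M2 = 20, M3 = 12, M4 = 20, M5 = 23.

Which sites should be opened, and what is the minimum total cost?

Open East only; minimum total cost 737.

For any fixed open set, each township goes to its cheapest open site; total = fixed + service.
{East}: M1→East 14·19=266, M2→East 6·20=120, M3→East 9·12=108, M4→East 2·20=40, M5→East 3·23=69. Service 603; fixed 134; total 737.
{North, East}: service 420 + fixed 377 = 797
{North}: service 729 + fixed 243 = 972
{North, South, East}: service 401 + fixed 824 = 1225
(All 7 nonempty subsets were checked; East only is lowest.)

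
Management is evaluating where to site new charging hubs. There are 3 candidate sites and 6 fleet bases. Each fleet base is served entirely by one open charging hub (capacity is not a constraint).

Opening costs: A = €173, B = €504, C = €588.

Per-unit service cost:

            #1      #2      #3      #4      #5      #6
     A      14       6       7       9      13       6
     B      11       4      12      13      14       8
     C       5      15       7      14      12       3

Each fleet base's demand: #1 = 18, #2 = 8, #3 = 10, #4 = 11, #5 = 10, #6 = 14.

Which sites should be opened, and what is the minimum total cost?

For any fixed open set, each fleet base goes to its cheapest open site; total = fixed + service.
{A}: #1→A 14·18=252, #2→A 6·8=48, #3→A 7·10=70, #4→A 9·11=99, #5→A 13·10=130, #6→A 6·14=84. Service 683; fixed 173; total 856.
{C}: #1→C 5·18=90, #2→C 15·8=120, #3→C 7·10=70, #4→C 14·11=154, #5→C 12·10=120, #6→C 3·14=42. Service 596; fixed 588; total 1184.
{A, C}: service 469 + fixed 761 = 1230
{A, B, C}: #1→C 5·18=90, #2→B 4·8=32, #3→A 7·10=70, #4→A 9·11=99, #5→C 12·10=120, #6→C 3·14=42. Service 453; fixed 1265; total 1718.
(All 7 nonempty subsets were checked; A only is lowest.)

Open A only; minimum total cost 856.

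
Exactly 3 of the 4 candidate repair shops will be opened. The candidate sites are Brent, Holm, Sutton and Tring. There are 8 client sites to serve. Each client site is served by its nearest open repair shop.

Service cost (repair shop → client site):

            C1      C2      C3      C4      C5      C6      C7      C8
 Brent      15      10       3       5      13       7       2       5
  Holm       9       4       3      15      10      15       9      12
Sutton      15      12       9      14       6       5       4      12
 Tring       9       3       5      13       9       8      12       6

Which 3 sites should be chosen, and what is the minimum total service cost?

With exactly 3 open, each client site uses its cheapest among the chosen.
{Brent, Sutton, Tring}: C1→Tring 9, C2→Tring 3, C3→Brent 3, C4→Brent 5, C5→Sutton 6, C6→Sutton 5, C7→Brent 2, C8→Brent 5. Service cost 38.
{Brent, Holm, Sutton}: service cost 39
{Brent, Holm, Tring}: service cost 43
Among all 4 size-3 choices, {Brent, Sutton, Tring} is lowest.

Choose Brent, Sutton and Tring; total service cost 38.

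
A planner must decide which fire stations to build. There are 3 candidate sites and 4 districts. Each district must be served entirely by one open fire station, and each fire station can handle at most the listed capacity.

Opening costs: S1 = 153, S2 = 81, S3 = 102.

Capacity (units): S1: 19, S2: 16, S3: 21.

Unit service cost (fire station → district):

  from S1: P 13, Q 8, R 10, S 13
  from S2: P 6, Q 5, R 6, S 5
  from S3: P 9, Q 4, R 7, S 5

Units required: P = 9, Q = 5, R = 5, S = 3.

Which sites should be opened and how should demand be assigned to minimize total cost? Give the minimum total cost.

Minimum total cost: 302

Open {S2, S3}: P→S2 6·9=54, Q→S3 4·5=20, R→S2 6·5=30, S→S3 5·3=15.
Loads: S2 carries 14/16, S3 carries 8/21. Service 119; fixed 183; total 302.
Next best feasible plan costs 307.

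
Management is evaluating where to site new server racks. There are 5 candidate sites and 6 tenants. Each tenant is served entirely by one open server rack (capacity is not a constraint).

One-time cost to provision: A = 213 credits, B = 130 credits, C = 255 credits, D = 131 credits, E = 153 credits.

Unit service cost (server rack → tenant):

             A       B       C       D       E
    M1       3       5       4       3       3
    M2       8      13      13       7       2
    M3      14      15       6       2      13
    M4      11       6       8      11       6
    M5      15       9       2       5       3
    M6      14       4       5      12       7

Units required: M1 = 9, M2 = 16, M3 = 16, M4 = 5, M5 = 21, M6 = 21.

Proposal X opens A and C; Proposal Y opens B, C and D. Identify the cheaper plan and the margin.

Proposal Y is cheaper by 63.

Proposal X: {A, C}: M1→A 3·9=27, M2→A 8·16=128, M3→C 6·16=96, M4→C 8·5=40, M5→C 2·21=42, M6→C 5·21=105. Service 438; fixed 468; total 906.
Proposal Y: {B, C, D}: M1→D 3·9=27, M2→D 7·16=112, M3→D 2·16=32, M4→B 6·5=30, M5→C 2·21=42, M6→B 4·21=84. Service 327; fixed 516; total 843.
Difference: |906 − 843| = 63.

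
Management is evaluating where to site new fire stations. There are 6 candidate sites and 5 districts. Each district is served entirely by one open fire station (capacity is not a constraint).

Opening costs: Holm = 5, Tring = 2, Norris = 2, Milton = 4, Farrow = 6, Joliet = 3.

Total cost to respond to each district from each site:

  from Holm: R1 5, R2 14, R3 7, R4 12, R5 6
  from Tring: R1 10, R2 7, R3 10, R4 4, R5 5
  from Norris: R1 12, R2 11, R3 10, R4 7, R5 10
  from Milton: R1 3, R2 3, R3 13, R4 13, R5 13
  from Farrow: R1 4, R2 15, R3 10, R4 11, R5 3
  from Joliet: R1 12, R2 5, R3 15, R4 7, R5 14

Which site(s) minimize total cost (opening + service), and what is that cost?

Open Tring and Milton; minimum total cost 31.

For any fixed open set, each district goes to its cheapest open site; total = fixed + service.
{Tring, Milton}: R1→Milton 3, R2→Milton 3, R3→Tring 10, R4→Tring 4, R5→Tring 5. Service 25; fixed 6; total 31.
{Holm, Tring, Milton}: R1→Milton 3, R2→Milton 3, R3→Holm 7, R4→Tring 4, R5→Tring 5. Service 22; fixed 11; total 33.
{Tring, Norris, Milton}: R1→Milton 3, R2→Milton 3, R3→Tring 10, R4→Tring 4, R5→Tring 5. Service 25; fixed 8; total 33.
{Holm, Tring, Norris, Milton, Farrow, Joliet}: service 20 + fixed 22 = 42
No other subset beats 31.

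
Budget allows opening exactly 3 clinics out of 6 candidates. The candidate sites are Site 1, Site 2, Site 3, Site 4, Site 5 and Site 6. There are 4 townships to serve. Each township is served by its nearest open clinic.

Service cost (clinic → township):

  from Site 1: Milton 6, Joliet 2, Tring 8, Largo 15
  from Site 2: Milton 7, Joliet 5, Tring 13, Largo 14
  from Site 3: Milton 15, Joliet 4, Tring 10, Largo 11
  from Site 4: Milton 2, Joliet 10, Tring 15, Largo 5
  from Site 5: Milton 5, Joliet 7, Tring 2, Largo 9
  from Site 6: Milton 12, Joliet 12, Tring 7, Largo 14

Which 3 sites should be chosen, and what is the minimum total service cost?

Choose Site 1, Site 4 and Site 5; total service cost 11.

With exactly 3 open, each township uses its cheapest among the chosen.
{Site 1, Site 4, Site 5}: Milton→Site 4 2, Joliet→Site 1 2, Tring→Site 5 2, Largo→Site 4 5. Service cost 11.
{Site 3, Site 4, Site 5}: service cost 13
{Site 2, Site 4, Site 5}: service cost 14
Among all 20 size-3 choices, {Site 1, Site 4, Site 5} is lowest.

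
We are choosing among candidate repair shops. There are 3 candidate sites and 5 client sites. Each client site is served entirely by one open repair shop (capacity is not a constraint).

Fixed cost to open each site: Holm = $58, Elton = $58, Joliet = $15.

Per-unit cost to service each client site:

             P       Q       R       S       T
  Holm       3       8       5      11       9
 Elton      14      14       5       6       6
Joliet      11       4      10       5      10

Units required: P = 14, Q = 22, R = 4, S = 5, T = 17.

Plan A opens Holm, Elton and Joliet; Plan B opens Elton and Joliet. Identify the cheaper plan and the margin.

Plan A: {Holm, Elton, Joliet}: P→Holm 3·14=42, Q→Joliet 4·22=88, R→Holm 5·4=20, S→Joliet 5·5=25, T→Elton 6·17=102. Service 277; fixed 131; total 408.
Plan B: {Elton, Joliet}: P→Joliet 11·14=154, Q→Joliet 4·22=88, R→Elton 5·4=20, S→Joliet 5·5=25, T→Elton 6·17=102. Service 389; fixed 73; total 462.
Difference: |408 − 462| = 54.

Plan A is cheaper by 54.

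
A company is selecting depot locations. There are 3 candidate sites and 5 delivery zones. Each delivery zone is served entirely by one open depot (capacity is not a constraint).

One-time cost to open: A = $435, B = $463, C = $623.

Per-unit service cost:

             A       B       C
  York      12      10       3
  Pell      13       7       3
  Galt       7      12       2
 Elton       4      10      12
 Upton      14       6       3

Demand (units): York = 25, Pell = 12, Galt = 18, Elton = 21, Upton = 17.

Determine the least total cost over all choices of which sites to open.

Minimum total cost: 1073

For any fixed open set, each delivery zone goes to its cheapest open site; total = fixed + service.
{C}: York→C 3·25=75, Pell→C 3·12=36, Galt→C 2·18=36, Elton→C 12·21=252, Upton→C 3·17=51. Service 450; fixed 623; total 1073.
{B}: York→B 10·25=250, Pell→B 7·12=84, Galt→B 12·18=216, Elton→B 10·21=210, Upton→B 6·17=102. Service 862; fixed 463; total 1325.
{A}: service 904 + fixed 435 = 1339
{A, B, C}: York→C 3·25=75, Pell→C 3·12=36, Galt→C 2·18=36, Elton→A 4·21=84, Upton→C 3·17=51. Service 282; fixed 1521; total 1803.
(All 7 nonempty subsets were checked; C only is lowest.)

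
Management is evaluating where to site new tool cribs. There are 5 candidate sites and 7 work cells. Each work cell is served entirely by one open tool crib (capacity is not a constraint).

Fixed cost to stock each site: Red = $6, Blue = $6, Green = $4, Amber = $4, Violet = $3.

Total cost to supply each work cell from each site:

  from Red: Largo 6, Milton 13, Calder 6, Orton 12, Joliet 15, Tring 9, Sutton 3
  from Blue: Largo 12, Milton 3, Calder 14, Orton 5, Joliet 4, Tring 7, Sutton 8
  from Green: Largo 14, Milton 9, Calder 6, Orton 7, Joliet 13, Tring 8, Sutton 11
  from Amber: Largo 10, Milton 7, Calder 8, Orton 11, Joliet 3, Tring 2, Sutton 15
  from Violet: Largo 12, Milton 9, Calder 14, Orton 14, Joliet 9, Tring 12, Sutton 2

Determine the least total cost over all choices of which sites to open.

Minimum total cost: 44

For any fixed open set, each work cell goes to its cheapest open site; total = fixed + service.
{Red, Blue, Amber}: Largo→Red 6, Milton→Blue 3, Calder→Red 6, Orton→Blue 5, Joliet→Amber 3, Tring→Amber 2, Sutton→Red 3. Service 28; fixed 16; total 44.
{Red, Blue}: service 34 + fixed 12 = 46
{Red, Blue, Amber, Violet}: Largo→Red 6, Milton→Blue 3, Calder→Red 6, Orton→Blue 5, Joliet→Amber 3, Tring→Amber 2, Sutton→Violet 2. Service 27; fixed 19; total 46.
{Red, Blue, Green, Amber, Violet}: Largo→Red 6, Milton→Blue 3, Calder→Red 6, Orton→Blue 5, Joliet→Amber 3, Tring→Amber 2, Sutton→Violet 2. Service 27; fixed 23; total 50.
No other subset beats 44.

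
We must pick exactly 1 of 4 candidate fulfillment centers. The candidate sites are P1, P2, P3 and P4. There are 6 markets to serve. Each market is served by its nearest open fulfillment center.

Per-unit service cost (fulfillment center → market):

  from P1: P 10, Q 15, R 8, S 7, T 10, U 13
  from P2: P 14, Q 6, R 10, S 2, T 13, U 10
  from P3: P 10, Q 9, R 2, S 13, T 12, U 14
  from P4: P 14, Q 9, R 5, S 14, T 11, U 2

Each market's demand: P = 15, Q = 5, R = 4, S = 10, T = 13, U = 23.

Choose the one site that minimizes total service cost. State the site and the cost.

With exactly 1 open, each market uses its cheapest among the chosen.
{P4}: P→P4 14·15=210, Q→P4 9·5=45, R→P4 5·4=20, S→P4 14·10=140, T→P4 11·13=143, U→P4 2·23=46. Service cost 604.
{P2}: service cost 699
{P1}: service cost 756
Among all 4 size-1 choices, {P4} is lowest.

Choose P4 only; total service cost 604.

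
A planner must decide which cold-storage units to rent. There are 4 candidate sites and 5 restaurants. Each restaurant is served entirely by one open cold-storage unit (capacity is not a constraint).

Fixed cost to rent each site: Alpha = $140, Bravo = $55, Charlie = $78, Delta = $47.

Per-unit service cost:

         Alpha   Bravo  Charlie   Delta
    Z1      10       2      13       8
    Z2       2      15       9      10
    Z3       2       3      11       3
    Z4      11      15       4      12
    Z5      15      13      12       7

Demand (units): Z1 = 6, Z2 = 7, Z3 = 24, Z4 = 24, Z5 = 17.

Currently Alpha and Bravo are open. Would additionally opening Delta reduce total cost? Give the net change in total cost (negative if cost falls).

Yes — net change −55 (cost falls by 55).

Current service cost with {Alpha, Bravo}: 559.
Adding Delta: each restaurant re-picks its cheapest; new service cost 457, saving 102.
Extra fixed cost: 47. Net change = 47 − 102 = -55.
(Totals: 754 → 699.)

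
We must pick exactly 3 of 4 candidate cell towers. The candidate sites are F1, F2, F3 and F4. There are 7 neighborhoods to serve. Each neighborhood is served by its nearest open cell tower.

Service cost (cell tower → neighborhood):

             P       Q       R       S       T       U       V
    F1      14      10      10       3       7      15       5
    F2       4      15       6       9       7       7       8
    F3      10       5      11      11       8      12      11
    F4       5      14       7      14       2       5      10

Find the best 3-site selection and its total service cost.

Choose F1, F3 and F4; total service cost 32.

With exactly 3 open, each neighborhood uses its cheapest among the chosen.
{F1, F3, F4}: P→F4 5, Q→F3 5, R→F4 7, S→F1 3, T→F4 2, U→F4 5, V→F1 5. Service cost 32.
{F1, F2, F4}: service cost 35
{F1, F2, F3}: service cost 37
Among all 4 size-3 choices, {F1, F3, F4} is lowest.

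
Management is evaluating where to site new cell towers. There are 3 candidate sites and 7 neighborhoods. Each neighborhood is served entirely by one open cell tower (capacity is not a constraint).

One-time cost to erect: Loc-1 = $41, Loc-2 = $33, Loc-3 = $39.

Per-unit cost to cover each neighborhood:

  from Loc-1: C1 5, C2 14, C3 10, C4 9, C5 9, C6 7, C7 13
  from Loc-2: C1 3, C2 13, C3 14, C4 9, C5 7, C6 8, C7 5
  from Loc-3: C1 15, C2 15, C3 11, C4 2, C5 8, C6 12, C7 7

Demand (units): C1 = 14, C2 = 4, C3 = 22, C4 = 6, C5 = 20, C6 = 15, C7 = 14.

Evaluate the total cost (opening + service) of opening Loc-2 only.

Each neighborhood is assigned to its cheapest site among the open ones.
{Loc-2}: C1→Loc-2 3·14=42, C2→Loc-2 13·4=52, C3→Loc-2 14·22=308, C4→Loc-2 9·6=54, C5→Loc-2 7·20=140, C6→Loc-2 8·15=120, C7→Loc-2 5·14=70. Service 786; fixed 33; total 819.

Total cost: 819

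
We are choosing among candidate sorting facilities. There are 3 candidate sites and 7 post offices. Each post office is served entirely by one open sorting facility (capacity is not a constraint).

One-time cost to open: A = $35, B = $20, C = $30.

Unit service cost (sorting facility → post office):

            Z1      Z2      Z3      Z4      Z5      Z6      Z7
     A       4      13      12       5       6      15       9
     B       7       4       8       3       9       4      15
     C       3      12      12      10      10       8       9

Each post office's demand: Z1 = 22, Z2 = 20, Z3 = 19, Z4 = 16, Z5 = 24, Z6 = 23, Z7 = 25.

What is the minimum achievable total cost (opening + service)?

Minimum total cost: 884

For any fixed open set, each post office goes to its cheapest open site; total = fixed + service.
{A, B}: Z1→A 4·22=88, Z2→B 4·20=80, Z3→B 8·19=152, Z4→B 3·16=48, Z5→A 6·24=144, Z6→B 4·23=92, Z7→A 9·25=225. Service 829; fixed 55; total 884.
{A, B, C}: Z1→C 3·22=66, Z2→B 4·20=80, Z3→B 8·19=152, Z4→B 3·16=48, Z5→A 6·24=144, Z6→B 4·23=92, Z7→A 9·25=225. Service 807; fixed 85; total 892.
{B, C}: service 879 + fixed 50 = 929
{B}: service 1117 + fixed 20 = 1137
(All 7 nonempty subsets were checked; A and B is lowest.)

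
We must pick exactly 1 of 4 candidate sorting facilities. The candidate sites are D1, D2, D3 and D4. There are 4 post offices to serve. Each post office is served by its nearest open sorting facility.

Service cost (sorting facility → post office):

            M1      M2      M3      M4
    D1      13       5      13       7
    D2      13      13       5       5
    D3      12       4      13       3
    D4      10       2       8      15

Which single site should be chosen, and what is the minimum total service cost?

With exactly 1 open, each post office uses its cheapest among the chosen.
{D3}: M1→D3 12, M2→D3 4, M3→D3 13, M4→D3 3. Service cost 32.
{D4}: service cost 35
{D2}: service cost 36
Among all 4 size-1 choices, {D3} is lowest.

Choose D3 only; total service cost 32.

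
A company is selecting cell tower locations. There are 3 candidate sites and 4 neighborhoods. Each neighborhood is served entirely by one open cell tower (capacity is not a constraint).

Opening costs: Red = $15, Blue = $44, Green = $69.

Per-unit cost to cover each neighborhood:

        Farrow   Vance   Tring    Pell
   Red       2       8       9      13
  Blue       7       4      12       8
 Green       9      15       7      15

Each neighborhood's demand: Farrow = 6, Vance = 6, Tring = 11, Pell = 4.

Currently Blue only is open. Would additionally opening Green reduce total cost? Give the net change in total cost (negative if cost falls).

No — net change +14 (cost rises by 14).

Current service cost with {Blue}: 230.
Adding Green: each neighborhood re-picks its cheapest; new service cost 175, saving 55.
Extra fixed cost: 69. Net change = 69 − 55 = 14.
(Totals: 274 → 288.)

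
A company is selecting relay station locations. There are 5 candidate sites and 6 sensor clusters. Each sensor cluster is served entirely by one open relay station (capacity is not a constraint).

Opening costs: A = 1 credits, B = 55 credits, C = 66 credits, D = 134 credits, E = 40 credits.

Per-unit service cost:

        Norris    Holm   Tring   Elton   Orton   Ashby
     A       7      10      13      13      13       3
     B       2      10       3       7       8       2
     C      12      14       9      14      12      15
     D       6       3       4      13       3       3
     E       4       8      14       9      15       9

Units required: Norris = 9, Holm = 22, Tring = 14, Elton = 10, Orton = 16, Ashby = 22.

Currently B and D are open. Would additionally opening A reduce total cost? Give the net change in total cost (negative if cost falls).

No — net change +1 (cost rises by 1).

Current service cost with {B, D}: 288.
Adding A: each sensor cluster re-picks its cheapest; new service cost 288, saving 0.
Extra fixed cost: 1. Net change = 1 − 0 = 1.
(Totals: 477 → 478.)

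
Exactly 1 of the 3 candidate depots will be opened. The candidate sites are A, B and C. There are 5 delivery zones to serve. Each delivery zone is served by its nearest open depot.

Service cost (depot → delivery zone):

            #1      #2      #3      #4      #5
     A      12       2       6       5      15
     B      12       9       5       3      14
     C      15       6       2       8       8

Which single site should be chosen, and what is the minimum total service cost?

Choose C only; total service cost 39.

With exactly 1 open, each delivery zone uses its cheapest among the chosen.
{C}: #1→C 15, #2→C 6, #3→C 2, #4→C 8, #5→C 8. Service cost 39.
{A}: service cost 40
{B}: service cost 43
Among all 3 size-1 choices, {C} is lowest.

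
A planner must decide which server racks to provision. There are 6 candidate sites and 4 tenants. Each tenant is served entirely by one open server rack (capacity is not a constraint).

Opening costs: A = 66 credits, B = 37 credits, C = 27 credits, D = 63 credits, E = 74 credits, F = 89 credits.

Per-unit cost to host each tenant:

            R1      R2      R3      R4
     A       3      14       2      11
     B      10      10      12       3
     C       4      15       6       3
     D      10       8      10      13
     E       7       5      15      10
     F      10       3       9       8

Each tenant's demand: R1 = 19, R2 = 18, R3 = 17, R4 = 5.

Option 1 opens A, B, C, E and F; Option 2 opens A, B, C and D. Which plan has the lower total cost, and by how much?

Option 1: {A, B, C, E, F}: R1→A 3·19=57, R2→F 3·18=54, R3→A 2·17=34, R4→B 3·5=15. Service 160; fixed 293; total 453.
Option 2: {A, B, C, D}: R1→A 3·19=57, R2→D 8·18=144, R3→A 2·17=34, R4→B 3·5=15. Service 250; fixed 193; total 443.
Difference: |453 − 443| = 10.

Option 2 is cheaper by 10.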